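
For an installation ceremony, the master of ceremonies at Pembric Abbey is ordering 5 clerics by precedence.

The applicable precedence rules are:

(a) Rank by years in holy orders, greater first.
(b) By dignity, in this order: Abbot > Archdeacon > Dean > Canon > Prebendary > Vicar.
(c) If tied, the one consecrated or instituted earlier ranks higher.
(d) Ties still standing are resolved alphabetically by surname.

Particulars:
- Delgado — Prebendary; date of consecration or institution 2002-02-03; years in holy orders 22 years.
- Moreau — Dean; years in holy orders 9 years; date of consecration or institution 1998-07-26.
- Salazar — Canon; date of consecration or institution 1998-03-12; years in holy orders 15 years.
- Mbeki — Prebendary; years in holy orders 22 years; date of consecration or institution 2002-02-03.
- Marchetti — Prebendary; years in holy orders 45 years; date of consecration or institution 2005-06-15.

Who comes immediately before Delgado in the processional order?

By years in holy orders (higher first): Marchetti (45 years); then Delgado and Mbeki (both 22 years); then Salazar (15 years); then Moreau (9 years).
Delgado and Mbeki are each Prebendary, so the next rule applies.
Delgado and Mbeki both have date of consecration or institution 2002-02-03, so the next rule applies.
Among Delgado and Mbeki, alphabetically by surname: Delgado before Mbeki.
Order: Marchetti, Delgado, Mbeki, Salazar, Moreau.

Marchetti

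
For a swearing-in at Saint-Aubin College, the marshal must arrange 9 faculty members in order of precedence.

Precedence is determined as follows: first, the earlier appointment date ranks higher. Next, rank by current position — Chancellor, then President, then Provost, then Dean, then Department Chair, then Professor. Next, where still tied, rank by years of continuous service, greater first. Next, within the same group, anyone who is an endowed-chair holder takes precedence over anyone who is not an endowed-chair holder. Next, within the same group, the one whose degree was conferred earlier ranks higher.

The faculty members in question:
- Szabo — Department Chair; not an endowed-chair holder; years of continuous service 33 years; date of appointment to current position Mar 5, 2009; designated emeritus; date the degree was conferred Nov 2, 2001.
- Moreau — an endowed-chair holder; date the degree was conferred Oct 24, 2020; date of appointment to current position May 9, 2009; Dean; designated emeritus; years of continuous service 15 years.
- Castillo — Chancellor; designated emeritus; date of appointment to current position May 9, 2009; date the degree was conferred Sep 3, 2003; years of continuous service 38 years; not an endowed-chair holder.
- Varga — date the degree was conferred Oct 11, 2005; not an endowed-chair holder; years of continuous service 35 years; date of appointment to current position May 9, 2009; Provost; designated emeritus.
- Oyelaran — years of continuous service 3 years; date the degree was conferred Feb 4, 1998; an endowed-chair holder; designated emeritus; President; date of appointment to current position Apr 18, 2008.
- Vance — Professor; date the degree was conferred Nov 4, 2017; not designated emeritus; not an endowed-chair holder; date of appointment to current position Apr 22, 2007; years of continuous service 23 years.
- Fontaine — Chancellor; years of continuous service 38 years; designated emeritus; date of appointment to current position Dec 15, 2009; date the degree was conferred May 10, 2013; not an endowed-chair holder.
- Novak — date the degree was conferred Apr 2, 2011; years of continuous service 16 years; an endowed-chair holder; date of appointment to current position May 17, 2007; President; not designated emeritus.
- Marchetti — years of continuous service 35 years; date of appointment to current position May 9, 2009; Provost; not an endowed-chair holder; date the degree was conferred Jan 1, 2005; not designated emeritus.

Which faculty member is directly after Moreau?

Fontaine

By date of appointment to current position (earlier first): Vance (Apr 22, 2007); then Novak (May 17, 2007); then Oyelaran (Apr 18, 2008); then Szabo (Mar 5, 2009); then Castillo, Marchetti, Varga and Moreau (each May 9, 2009); then Fontaine (Dec 15, 2009).
Among Castillo, Marchetti, Varga and Moreau, by current position: Castillo (Chancellor) before Marchetti and Varga (Provost) before Moreau (Dean).
Marchetti and Varga both have years of continuous service 35 years, so the next rule applies.
Marchetti and Varga are each not an endowed-chair holder, so the next rule applies.
Among Marchetti and Varga, by date the degree was conferred (earlier first): Marchetti (Jan 1, 2005) before Varga (Oct 11, 2005).
Order: Vance, Novak, Oyelaran, Szabo, Castillo, Marchetti, Varga, Moreau, Fontaine.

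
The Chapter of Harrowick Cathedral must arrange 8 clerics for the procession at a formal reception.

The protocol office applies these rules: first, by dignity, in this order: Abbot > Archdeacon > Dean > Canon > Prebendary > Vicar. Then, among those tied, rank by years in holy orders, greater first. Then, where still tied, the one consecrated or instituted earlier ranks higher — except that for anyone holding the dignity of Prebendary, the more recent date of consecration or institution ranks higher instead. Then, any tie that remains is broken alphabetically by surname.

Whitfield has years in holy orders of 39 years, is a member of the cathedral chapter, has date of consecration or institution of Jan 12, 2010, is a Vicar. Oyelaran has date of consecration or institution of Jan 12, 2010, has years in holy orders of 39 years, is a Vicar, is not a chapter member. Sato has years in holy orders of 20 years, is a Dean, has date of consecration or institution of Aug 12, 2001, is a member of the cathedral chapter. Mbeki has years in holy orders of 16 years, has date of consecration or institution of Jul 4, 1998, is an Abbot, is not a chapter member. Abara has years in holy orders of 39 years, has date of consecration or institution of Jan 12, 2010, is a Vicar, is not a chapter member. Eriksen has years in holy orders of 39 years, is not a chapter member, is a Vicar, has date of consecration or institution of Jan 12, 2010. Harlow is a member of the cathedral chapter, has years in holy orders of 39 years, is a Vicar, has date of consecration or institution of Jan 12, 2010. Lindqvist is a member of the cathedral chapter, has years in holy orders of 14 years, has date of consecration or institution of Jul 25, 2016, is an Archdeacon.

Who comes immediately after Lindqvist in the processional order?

Sato

By dignity: Mbeki (Abbot); then Lindqvist (Archdeacon); then Sato (Dean); then Abara, Eriksen, Harlow, Oyelaran and Whitfield (Vicar).
Abara, Eriksen, Harlow, Oyelaran and Whitfield all have years in holy orders 39 years, so the next rule applies.
Abara, Eriksen, Harlow, Oyelaran and Whitfield all have date of consecration or institution Jan 12, 2010, so the next rule applies.
Among Abara, Eriksen, Harlow, Oyelaran and Whitfield, alphabetically by surname: Abara before Eriksen before Harlow before Oyelaran before Whitfield.
Order: Mbeki, Lindqvist, Sato, Abara, Eriksen, Harlow, Oyelaran, Whitfield.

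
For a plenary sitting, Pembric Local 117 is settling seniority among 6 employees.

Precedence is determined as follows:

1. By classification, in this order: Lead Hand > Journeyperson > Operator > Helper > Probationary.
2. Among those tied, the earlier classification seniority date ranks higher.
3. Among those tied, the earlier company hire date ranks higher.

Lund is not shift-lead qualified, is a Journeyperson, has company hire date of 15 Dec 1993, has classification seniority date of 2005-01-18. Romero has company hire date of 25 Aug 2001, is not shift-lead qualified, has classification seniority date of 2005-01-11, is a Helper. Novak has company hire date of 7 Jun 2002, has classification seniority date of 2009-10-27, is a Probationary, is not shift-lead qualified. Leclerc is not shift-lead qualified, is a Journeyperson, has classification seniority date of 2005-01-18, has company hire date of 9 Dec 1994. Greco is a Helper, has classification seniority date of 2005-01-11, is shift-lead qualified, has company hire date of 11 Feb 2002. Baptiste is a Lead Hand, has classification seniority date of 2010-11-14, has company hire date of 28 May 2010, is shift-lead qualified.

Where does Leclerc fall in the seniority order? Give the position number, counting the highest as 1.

By classification: Baptiste (Lead Hand); then Lund and Leclerc (Journeyperson); then Romero and Greco (Helper); then Novak (Probationary).
Lund and Leclerc both have classification seniority date 2005-01-18, so the next rule applies.
Among Lund and Leclerc, by company hire date (earlier first): Lund (15 Dec 1993) before Leclerc (9 Dec 1994).
Romero and Greco both have classification seniority date 2005-01-11, so the next rule applies.
Among Romero and Greco, by company hire date (earlier first): Romero (25 Aug 2001) before Greco (11 Feb 2002).
Order: Baptiste, Lund, Leclerc, Romero, Greco, Novak. So position 3.

3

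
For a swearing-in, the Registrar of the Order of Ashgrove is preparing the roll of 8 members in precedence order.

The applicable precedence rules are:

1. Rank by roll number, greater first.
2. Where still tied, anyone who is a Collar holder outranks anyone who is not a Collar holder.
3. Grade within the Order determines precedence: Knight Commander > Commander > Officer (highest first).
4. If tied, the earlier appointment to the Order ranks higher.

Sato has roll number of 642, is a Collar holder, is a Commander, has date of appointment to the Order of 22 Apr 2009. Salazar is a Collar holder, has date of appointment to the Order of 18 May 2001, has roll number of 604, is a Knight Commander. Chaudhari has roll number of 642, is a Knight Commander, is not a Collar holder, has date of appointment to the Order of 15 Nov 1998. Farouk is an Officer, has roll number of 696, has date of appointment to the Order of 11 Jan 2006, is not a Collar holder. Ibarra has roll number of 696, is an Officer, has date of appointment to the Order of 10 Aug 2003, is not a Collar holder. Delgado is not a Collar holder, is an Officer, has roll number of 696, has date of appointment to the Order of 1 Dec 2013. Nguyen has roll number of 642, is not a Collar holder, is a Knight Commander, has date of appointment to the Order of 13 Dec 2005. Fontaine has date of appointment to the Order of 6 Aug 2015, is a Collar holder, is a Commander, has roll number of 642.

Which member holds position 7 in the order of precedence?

Nguyen

By roll number (higher first): Ibarra, Farouk and Delgado (each 696); then Sato, Fontaine, Chaudhari and Nguyen (each 642); then Salazar (604).
Ibarra, Farouk and Delgado are each not a Collar holder, so the next rule applies.
Ibarra, Farouk and Delgado are each Officer, so the next rule applies.
Among Ibarra, Farouk and Delgado, by date of appointment to the Order (earlier first): Ibarra (10 Aug 2003) before Farouk (11 Jan 2006) before Delgado (1 Dec 2013).
Among Sato, Fontaine, Chaudhari and Nguyen, a Collar holder before not a Collar holder: Sato and Fontaine (a Collar holder) before Chaudhari and Nguyen (not a Collar holder).
Sato and Fontaine are each Commander, so the next rule applies.
Among Sato and Fontaine, by date of appointment to the Order (earlier first): Sato (22 Apr 2009) before Fontaine (6 Aug 2015).
Chaudhari and Nguyen are each Knight Commander, so the next rule applies.
Among Chaudhari and Nguyen, by date of appointment to the Order (earlier first): Chaudhari (15 Nov 1998) before Nguyen (13 Dec 2005).
Order: Ibarra, Farouk, Delgado, Sato, Fontaine, Chaudhari, Nguyen, Salazar.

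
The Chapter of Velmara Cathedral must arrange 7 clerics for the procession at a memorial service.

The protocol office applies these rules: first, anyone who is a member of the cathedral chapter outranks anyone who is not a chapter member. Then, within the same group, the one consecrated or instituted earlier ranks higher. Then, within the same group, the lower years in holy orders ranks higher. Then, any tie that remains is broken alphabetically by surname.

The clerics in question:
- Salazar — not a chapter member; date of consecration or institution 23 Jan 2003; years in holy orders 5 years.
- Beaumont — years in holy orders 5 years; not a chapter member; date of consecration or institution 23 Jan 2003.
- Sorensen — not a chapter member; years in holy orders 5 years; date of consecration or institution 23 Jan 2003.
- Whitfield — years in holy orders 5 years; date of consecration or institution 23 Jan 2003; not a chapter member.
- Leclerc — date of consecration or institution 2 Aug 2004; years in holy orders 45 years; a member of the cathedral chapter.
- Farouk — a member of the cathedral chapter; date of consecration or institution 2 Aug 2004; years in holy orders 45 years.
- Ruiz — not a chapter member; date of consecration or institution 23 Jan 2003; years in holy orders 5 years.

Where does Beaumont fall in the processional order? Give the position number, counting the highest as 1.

3

By the first rule: Farouk and Leclerc (both a member of the cathedral chapter); then Beaumont, Ruiz, Salazar, Sorensen and Whitfield (each not a chapter member).
Farouk and Leclerc both have date of consecration or institution 2 Aug 2004, so the next rule applies.
Farouk and Leclerc both have years in holy orders 45 years, so the next rule applies.
Among Farouk and Leclerc, alphabetically by surname: Farouk before Leclerc.
Beaumont, Ruiz, Salazar, Sorensen and Whitfield all have date of consecration or institution 23 Jan 2003, so the next rule applies.
Beaumont, Ruiz, Salazar, Sorensen and Whitfield all have years in holy orders 5 years, so the next rule applies.
Among Beaumont, Ruiz, Salazar, Sorensen and Whitfield, alphabetically by surname: Beaumont before Ruiz before Salazar before Sorensen before Whitfield.
Order: Farouk, Leclerc, Beaumont, Ruiz, Salazar, Sorensen, Whitfield. So position 3.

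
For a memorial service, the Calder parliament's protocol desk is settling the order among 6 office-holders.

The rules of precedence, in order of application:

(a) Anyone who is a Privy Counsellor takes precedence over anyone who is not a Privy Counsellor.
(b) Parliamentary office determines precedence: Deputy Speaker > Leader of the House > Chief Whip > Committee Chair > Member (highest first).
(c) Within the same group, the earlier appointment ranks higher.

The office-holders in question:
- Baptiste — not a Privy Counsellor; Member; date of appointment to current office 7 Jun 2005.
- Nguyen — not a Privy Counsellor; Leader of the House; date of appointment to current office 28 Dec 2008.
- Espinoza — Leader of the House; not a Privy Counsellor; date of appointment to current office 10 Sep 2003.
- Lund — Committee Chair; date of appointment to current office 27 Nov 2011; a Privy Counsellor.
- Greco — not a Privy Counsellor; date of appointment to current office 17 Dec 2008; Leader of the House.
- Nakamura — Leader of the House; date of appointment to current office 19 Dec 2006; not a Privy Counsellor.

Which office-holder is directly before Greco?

By the first rule: Lund (a Privy Counsellor); then Espinoza, Nakamura, Greco, Nguyen and Baptiste (each not a Privy Counsellor).
Among Espinoza, Nakamura, Greco, Nguyen and Baptiste, by parliamentary office: Espinoza, Nakamura, Greco and Nguyen (Leader of the House) before Baptiste (Member).
Among Espinoza, Nakamura, Greco and Nguyen, by date of appointment to current office (earlier first): Espinoza (10 Sep 2003) before Nakamura (19 Dec 2006) before Greco (17 Dec 2008) before Nguyen (28 Dec 2008).
Order: Lund, Espinoza, Nakamura, Greco, Nguyen, Baptiste.

Nakamura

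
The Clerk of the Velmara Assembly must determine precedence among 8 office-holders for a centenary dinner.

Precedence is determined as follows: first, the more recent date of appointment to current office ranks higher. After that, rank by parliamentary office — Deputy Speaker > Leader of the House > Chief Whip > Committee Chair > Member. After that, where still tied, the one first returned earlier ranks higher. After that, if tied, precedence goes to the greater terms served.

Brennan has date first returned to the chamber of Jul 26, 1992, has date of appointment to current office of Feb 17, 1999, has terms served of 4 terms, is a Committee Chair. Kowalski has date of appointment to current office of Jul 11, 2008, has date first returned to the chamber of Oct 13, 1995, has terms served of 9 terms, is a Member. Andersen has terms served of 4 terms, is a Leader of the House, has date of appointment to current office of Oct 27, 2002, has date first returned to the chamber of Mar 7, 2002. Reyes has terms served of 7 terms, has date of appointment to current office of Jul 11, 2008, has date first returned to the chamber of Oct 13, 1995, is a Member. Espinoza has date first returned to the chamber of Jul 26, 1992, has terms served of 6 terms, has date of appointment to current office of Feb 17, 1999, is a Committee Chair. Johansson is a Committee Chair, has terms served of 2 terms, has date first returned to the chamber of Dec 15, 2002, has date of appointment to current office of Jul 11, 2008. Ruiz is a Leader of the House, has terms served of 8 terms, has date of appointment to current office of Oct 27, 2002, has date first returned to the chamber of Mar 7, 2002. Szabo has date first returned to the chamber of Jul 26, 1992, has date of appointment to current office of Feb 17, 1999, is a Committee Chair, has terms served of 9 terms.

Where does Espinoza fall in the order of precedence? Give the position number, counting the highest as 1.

By date of appointment to current office (later first): Johansson, Kowalski and Reyes (each Jul 11, 2008); then Ruiz and Andersen (both Oct 27, 2002); then Szabo, Espinoza and Brennan (each Feb 17, 1999).
Among Johansson, Kowalski and Reyes, by parliamentary office: Johansson (Committee Chair) before Kowalski and Reyes (Member).
Kowalski and Reyes both have date first returned to the chamber Oct 13, 1995, so the next rule applies.
Among Kowalski and Reyes, by terms served (higher first): Kowalski (9 terms) before Reyes (7 terms).
Ruiz and Andersen are each Leader of the House, so the next rule applies.
Ruiz and Andersen both have date first returned to the chamber Mar 7, 2002, so the next rule applies.
Among Ruiz and Andersen, by terms served (higher first): Ruiz (8 terms) before Andersen (4 terms).
Szabo, Espinoza and Brennan are each Committee Chair, so the next rule applies.
Szabo, Espinoza and Brennan all have date first returned to the chamber Jul 26, 1992, so the next rule applies.
Among Szabo, Espinoza and Brennan, by terms served (higher first): Szabo (9 terms) before Espinoza (6 terms) before Brennan (4 terms).
Order: Johansson, Kowalski, Reyes, Ruiz, Andersen, Szabo, Espinoza, Brennan. So position 7.

7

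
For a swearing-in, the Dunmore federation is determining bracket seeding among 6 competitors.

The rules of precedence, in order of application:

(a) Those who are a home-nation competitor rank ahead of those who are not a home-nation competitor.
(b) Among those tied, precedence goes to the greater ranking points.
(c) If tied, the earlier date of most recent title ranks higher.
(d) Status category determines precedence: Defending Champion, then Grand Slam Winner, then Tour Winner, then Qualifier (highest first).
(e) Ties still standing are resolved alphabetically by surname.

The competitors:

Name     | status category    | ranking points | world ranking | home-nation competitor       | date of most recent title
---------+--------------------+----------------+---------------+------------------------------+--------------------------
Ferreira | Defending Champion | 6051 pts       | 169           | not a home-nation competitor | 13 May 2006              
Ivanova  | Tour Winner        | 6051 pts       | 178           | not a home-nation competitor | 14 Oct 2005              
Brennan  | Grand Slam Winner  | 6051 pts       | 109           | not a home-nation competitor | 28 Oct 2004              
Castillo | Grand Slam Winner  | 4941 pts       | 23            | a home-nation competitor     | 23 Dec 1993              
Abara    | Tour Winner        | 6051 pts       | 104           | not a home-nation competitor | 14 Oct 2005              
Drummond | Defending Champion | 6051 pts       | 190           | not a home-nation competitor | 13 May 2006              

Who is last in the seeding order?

Ferreira

By the first rule: Castillo (a home-nation competitor); then Brennan, Abara, Ivanova, Drummond and Ferreira (each not a home-nation competitor).
Brennan, Abara, Ivanova, Drummond and Ferreira all have ranking points 6051 pts, so the next rule applies.
Among Brennan, Abara, Ivanova, Drummond and Ferreira, by date of most recent title (earlier first): Brennan (28 Oct 2004) before Abara and Ivanova (14 Oct 2005) before Drummond and Ferreira (13 May 2006).
Abara and Ivanova are each Tour Winner, so the next rule applies.
Among Abara and Ivanova, alphabetically by surname: Abara before Ivanova.
Drummond and Ferreira are each Defending Champion, so the next rule applies.
Among Drummond and Ferreira, alphabetically by surname: Drummond before Ferreira.
Order: Castillo, Brennan, Abara, Ivanova, Drummond, Ferreira.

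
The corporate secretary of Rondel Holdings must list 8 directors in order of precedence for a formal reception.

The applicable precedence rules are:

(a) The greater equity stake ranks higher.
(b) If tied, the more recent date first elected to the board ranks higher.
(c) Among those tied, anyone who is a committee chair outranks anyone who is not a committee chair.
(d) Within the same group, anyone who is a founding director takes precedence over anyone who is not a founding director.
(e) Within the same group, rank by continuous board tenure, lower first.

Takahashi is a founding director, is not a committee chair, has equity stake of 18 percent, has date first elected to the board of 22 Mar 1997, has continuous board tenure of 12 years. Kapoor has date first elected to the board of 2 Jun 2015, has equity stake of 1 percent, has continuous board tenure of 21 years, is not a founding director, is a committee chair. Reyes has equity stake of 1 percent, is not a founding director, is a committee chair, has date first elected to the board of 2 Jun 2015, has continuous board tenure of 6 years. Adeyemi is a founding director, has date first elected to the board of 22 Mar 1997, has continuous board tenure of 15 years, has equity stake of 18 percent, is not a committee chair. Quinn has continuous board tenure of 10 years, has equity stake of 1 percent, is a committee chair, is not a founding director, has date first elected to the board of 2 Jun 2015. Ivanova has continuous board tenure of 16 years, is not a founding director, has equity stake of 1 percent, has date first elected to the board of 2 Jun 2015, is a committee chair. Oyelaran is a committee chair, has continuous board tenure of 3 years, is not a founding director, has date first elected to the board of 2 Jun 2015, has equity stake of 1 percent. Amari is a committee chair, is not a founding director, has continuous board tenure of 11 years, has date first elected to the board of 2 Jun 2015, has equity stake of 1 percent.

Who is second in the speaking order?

Adeyemi

By equity stake (higher first): Takahashi and Adeyemi (both 18 percent); then Oyelaran, Reyes, Quinn, Amari, Ivanova and Kapoor (each 1 percent).
Takahashi and Adeyemi both have date first elected to the board 22 Mar 1997, so the next rule applies.
Takahashi and Adeyemi are each not a committee chair, so the next rule applies.
Takahashi and Adeyemi are each a founding director, so the next rule applies.
Among Takahashi and Adeyemi, by continuous board tenure (lower first): Takahashi (12 years) before Adeyemi (15 years).
Oyelaran, Reyes, Quinn, Amari, Ivanova and Kapoor all have date first elected to the board 2 Jun 2015, so the next rule applies.
Oyelaran, Reyes, Quinn, Amari, Ivanova and Kapoor are each a committee chair, so the next rule applies.
Oyelaran, Reyes, Quinn, Amari, Ivanova and Kapoor are each not a founding director, so the next rule applies.
Among Oyelaran, Reyes, Quinn, Amari, Ivanova and Kapoor, by continuous board tenure (lower first): Oyelaran (3 years) before Reyes (6 years) before Quinn (10 years) before Amari (11 years) before Ivanova (16 years) before Kapoor (21 years).
Order: Takahashi, Adeyemi, Oyelaran, Reyes, Quinn, Amari, Ivanova, Kapoor.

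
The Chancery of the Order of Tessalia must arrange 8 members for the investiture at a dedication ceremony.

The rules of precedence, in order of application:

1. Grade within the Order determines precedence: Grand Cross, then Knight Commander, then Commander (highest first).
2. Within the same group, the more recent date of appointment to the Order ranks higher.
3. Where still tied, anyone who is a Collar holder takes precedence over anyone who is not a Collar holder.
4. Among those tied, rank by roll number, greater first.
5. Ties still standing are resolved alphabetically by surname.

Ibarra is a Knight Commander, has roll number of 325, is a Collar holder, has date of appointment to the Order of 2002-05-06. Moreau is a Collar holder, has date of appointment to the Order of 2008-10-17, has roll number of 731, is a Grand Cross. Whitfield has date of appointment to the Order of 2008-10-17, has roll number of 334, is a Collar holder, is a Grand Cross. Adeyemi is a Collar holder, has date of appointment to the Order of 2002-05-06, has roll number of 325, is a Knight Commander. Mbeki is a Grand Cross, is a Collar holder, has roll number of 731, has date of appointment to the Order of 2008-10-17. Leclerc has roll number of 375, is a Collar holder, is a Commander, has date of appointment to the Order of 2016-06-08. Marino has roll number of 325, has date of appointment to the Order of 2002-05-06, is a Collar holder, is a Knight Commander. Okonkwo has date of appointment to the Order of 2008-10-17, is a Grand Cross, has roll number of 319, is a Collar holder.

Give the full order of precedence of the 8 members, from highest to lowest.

Mbeki, Moreau, Whitfield, Okonkwo, Adeyemi, Ibarra, Marino, Leclerc

By grade within the Order: Mbeki, Moreau, Whitfield and Okonkwo (Grand Cross); then Adeyemi, Ibarra and Marino (Knight Commander); then Leclerc (Commander).
Mbeki, Moreau, Whitfield and Okonkwo all have date of appointment to the Order 2008-10-17, so the next rule applies.
Mbeki, Moreau, Whitfield and Okonkwo are each a Collar holder, so the next rule applies.
Among Mbeki, Moreau, Whitfield and Okonkwo, by roll number (higher first): Mbeki and Moreau (731) before Whitfield (334) before Okonkwo (319).
Among Mbeki and Moreau, alphabetically by surname: Mbeki before Moreau.
Adeyemi, Ibarra and Marino all have date of appointment to the Order 2002-05-06, so the next rule applies.
Adeyemi, Ibarra and Marino are each a Collar holder, so the next rule applies.
Adeyemi, Ibarra and Marino all have roll number 325, so the next rule applies.
Among Adeyemi, Ibarra and Marino, alphabetically by surname: Adeyemi before Ibarra before Marino.
Full order: Mbeki, Moreau, Whitfield, Okonkwo, Adeyemi, Ibarra, Marino, Leclerc.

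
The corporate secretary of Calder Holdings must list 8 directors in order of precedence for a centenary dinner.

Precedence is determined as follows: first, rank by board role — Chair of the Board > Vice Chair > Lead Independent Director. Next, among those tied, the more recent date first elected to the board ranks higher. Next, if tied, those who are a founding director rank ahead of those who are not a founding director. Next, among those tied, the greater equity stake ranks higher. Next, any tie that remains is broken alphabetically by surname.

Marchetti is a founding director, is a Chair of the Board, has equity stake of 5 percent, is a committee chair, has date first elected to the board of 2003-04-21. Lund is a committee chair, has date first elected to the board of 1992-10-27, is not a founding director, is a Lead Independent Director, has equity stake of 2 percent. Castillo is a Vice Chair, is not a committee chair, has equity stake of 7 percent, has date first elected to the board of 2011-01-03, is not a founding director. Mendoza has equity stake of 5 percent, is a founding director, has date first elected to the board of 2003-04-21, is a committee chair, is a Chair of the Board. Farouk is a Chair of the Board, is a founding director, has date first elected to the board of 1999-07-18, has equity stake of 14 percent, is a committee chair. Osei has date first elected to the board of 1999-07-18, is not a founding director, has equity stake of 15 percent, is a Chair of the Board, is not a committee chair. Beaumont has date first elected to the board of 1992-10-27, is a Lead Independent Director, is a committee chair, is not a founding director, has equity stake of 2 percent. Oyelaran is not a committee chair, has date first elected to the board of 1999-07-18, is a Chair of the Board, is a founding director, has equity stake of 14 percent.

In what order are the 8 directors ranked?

Marchetti, Mendoza, Farouk, Oyelaran, Osei, Castillo, Beaumont, Lund

By board role: Marchetti, Mendoza, Farouk, Oyelaran and Osei (Chair of the Board); then Castillo (Vice Chair); then Beaumont and Lund (Lead Independent Director).
Among Marchetti, Mendoza, Farouk, Oyelaran and Osei, by date first elected to the board (later first): Marchetti and Mendoza (2003-04-21) before Farouk, Oyelaran and Osei (1999-07-18).
Marchetti and Mendoza are each a founding director, so the next rule applies.
Marchetti and Mendoza both have equity stake 5 percent, so the next rule applies.
Among Marchetti and Mendoza, alphabetically by surname: Marchetti before Mendoza.
Among Farouk, Oyelaran and Osei, a founding director before not a founding director: Farouk and Oyelaran (a founding director) before Osei (not a founding director).
Farouk and Oyelaran both have equity stake 14 percent, so the next rule applies.
Among Farouk and Oyelaran, alphabetically by surname: Farouk before Oyelaran.
Beaumont and Lund both have date first elected to the board 1992-10-27, so the next rule applies.
Beaumont and Lund are each not a founding director, so the next rule applies.
Beaumont and Lund both have equity stake 2 percent, so the next rule applies.
Among Beaumont and Lund, alphabetically by surname: Beaumont before Lund.
Full order: Marchetti, Mendoza, Farouk, Oyelaran, Osei, Castillo, Beaumont, Lund.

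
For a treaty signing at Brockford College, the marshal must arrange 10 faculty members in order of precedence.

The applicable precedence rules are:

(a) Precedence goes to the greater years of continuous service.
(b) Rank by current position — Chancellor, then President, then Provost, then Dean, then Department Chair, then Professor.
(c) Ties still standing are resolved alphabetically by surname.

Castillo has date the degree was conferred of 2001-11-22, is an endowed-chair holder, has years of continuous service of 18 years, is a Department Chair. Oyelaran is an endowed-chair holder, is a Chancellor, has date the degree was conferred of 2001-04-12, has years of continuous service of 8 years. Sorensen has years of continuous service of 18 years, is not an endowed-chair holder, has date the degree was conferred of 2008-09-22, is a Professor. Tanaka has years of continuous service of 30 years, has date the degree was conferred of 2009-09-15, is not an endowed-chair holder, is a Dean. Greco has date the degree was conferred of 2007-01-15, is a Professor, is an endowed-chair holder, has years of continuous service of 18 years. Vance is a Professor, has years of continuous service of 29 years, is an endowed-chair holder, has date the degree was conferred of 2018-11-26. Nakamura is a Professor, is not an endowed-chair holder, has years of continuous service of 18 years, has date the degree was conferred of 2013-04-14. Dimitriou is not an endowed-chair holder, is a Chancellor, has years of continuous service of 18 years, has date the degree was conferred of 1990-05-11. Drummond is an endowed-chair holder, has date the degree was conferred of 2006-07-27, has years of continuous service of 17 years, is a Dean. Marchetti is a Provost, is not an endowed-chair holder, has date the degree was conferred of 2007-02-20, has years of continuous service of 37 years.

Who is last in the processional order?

By years of continuous service (higher first): Marchetti (37 years); then Tanaka (30 years); then Vance (29 years); then Dimitriou, Castillo, Greco, Nakamura and Sorensen (each 18 years); then Drummond (17 years); then Oyelaran (8 years).
Among Dimitriou, Castillo, Greco, Nakamura and Sorensen, by current position: Dimitriou (Chancellor) before Castillo (Department Chair) before Greco, Nakamura and Sorensen (Professor).
Among Greco, Nakamura and Sorensen, alphabetically by surname: Greco before Nakamura before Sorensen.
Order: Marchetti, Tanaka, Vance, Dimitriou, Castillo, Greco, Nakamura, Sorensen, Drummond, Oyelaran.

Oyelaran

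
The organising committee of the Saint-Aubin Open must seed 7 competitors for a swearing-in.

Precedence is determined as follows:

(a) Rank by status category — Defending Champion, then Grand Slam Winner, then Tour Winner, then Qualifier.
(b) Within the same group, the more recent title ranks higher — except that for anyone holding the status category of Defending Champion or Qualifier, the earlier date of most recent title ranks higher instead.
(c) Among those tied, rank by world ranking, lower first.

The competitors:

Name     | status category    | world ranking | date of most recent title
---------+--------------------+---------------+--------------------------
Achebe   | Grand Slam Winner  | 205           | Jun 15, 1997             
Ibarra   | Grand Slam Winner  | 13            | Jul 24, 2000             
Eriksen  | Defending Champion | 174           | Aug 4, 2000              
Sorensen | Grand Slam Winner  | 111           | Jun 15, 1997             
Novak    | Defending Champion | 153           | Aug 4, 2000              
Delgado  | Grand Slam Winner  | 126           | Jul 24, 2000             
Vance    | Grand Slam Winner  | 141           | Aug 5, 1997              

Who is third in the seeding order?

Ibarra

By status category: Novak and Eriksen (Defending Champion); then Ibarra, Delgado, Vance, Sorensen and Achebe (Grand Slam Winner).
Novak and Eriksen both have date of most recent title Aug 4, 2000, so the next rule applies.
Among Novak and Eriksen, by world ranking (lower first): Novak (153) before Eriksen (174).
Among Ibarra, Delgado, Vance, Sorensen and Achebe, by date of most recent title (later first): Ibarra and Delgado (Jul 24, 2000) before Vance (Aug 5, 1997) before Sorensen and Achebe (Jun 15, 1997).
Among Ibarra and Delgado, by world ranking (lower first): Ibarra (13) before Delgado (126).
Among Sorensen and Achebe, by world ranking (lower first): Sorensen (111) before Achebe (205).
Order: Novak, Eriksen, Ibarra, Delgado, Vance, Sorensen, Achebe.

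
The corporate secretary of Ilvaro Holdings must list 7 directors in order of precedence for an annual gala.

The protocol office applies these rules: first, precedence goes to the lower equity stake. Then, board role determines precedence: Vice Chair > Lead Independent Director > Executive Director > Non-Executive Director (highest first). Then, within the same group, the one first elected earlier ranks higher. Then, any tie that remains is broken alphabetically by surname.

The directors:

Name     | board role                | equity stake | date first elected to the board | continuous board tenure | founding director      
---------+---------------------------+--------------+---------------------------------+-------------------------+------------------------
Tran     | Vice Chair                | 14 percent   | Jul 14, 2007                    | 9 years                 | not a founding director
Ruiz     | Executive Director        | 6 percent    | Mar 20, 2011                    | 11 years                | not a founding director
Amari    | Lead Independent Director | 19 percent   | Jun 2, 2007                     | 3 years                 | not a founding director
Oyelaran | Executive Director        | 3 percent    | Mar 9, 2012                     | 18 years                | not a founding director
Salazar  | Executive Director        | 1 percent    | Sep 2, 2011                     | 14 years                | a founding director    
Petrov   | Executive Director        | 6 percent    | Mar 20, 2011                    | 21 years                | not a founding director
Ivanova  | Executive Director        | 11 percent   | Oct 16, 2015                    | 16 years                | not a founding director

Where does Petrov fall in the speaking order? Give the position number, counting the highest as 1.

3

By equity stake (lower first): Salazar (1 percent); then Oyelaran (3 percent); then Petrov and Ruiz (both 6 percent); then Ivanova (11 percent); then Tran (14 percent); then Amari (19 percent).
Petrov and Ruiz are each Executive Director, so the next rule applies.
Petrov and Ruiz both have date first elected to the board Mar 20, 2011, so the next rule applies.
Among Petrov and Ruiz, alphabetically by surname: Petrov before Ruiz.
Order: Salazar, Oyelaran, Petrov, Ruiz, Ivanova, Tran, Amari. So position 3.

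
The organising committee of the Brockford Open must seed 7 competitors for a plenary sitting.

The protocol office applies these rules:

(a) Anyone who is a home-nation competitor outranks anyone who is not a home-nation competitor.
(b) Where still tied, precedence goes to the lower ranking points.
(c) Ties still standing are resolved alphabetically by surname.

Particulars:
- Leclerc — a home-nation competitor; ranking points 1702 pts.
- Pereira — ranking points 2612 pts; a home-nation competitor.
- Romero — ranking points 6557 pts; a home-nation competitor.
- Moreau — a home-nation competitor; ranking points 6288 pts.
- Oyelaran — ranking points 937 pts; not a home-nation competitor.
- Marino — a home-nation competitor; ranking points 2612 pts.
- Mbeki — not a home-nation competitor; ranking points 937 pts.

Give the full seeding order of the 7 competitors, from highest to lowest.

By the first rule: Leclerc, Marino, Pereira, Moreau and Romero (each a home-nation competitor); then Mbeki and Oyelaran (both not a home-nation competitor).
Among Leclerc, Marino, Pereira, Moreau and Romero, by ranking points (lower first): Leclerc (1702 pts) before Marino and Pereira (2612 pts) before Moreau (6288 pts) before Romero (6557 pts).
Among Marino and Pereira, alphabetically by surname: Marino before Pereira.
Mbeki and Oyelaran both have ranking points 937 pts, so the next rule applies.
Among Mbeki and Oyelaran, alphabetically by surname: Mbeki before Oyelaran.
Full order: Leclerc, Marino, Pereira, Moreau, Romero, Mbeki, Oyelaran.

Leclerc, Marino, Pereira, Moreau, Romero, Mbeki, Oyelaran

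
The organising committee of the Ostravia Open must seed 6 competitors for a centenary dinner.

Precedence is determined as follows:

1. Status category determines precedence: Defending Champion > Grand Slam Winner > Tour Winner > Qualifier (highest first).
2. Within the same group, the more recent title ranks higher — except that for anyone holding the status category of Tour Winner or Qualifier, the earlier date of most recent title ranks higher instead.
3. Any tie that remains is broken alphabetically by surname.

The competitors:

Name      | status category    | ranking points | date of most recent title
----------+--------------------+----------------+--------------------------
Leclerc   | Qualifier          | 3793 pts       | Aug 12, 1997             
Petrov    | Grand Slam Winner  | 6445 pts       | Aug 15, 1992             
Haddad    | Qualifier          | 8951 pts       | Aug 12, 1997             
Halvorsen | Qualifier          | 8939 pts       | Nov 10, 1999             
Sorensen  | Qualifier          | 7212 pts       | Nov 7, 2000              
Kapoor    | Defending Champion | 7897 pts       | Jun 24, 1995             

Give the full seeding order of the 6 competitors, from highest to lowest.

By status category: Kapoor (Defending Champion); then Petrov (Grand Slam Winner); then Haddad, Leclerc, Halvorsen and Sorensen (Qualifier).
Among Haddad, Leclerc, Halvorsen and Sorensen, by date of most recent title (earlier first) (reversed rule for this group): Haddad and Leclerc (Aug 12, 1997) before Halvorsen (Nov 10, 1999) before Sorensen (Nov 7, 2000).
Among Haddad and Leclerc, alphabetically by surname: Haddad before Leclerc.
Full order: Kapoor, Petrov, Haddad, Leclerc, Halvorsen, Sorensen.

Kapoor, Petrov, Haddad, Leclerc, Halvorsen, Sorensen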